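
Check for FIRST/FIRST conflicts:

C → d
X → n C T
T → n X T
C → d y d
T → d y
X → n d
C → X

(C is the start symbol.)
A FIRST/FIRST conflict occurs when two productions N → α and N → β for the same non-terminal have FIRST(α) ∩ FIRST(β) ≠ ∅ (with ε ∈ FIRST of a nullable right-hand side, so two nullable alternatives also conflict).

FIRST sets of the non-terminals at (or reachable through a nullable prefix from) the front of some alternative:
  FIRST(X) = { 'n' }

Productions for C:
  C → d: FIRST = { 'd' }
  C → d y d: FIRST = { 'd' }
  C → X: FIRST = { 'n' }
Productions for X:
  X → n C T: FIRST = { 'n' }
  X → n d: FIRST = { 'n' }
Productions for T:
  T → n X T: FIRST = { 'n' }
  T → d y: FIRST = { 'd' }

Conflict for C: C → d and C → d y d
  Overlap: { 'd' }
Conflict for X: X → n C T and X → n d
  Overlap: { 'n' }

Answer: Yes. C → d / C → d y d on { 'd' }; X → n C T / X → n d on { 'n' }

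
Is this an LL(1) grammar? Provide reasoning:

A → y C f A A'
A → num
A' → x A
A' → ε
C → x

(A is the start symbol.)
No. Predict set conflict for A': { 'x' }

A grammar is LL(1) if for each non-terminal N with multiple productions, the predict sets of those productions are pairwise disjoint, where PREDICT(N → α) = (FIRST(α) \ {ε}) ∪ (FOLLOW(N) if α ⇒* ε).

Relevant sets:
  FOLLOW(A') = { $, 'x' }

For A:
  PREDICT(A → y C f A A') = { 'y' }
  PREDICT(A → num) = { 'num' }
For A':
  PREDICT(A' → x A) = { 'x' }
  PREDICT(A' → ε) = { $, 'x' }
C has a single production, so nothing to check there.

Conflict found: Predict set conflict for A': { 'x' }
The grammar is NOT LL(1).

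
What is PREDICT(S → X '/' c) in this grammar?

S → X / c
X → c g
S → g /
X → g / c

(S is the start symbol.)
PREDICT(S → X '/' c) = (FIRST(RHS) \ {ε}) ∪ (FOLLOW(S) if ε ∈ FIRST(RHS), i.e. RHS ⇒* ε)
FIRST(X) = { 'c', 'g' }
FIRST(X '/' c) = { 'c', 'g' }
ε ∉ FIRST(X '/' c), so FOLLOW(S) is not added.
PREDICT(S → X '/' c) = { 'c', 'g' }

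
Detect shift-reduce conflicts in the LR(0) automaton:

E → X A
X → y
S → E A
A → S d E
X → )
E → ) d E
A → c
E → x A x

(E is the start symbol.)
A shift-reduce conflict occurs when an LR(0) state has both:
  - a complete (reduce) item [A → α .] (dot at the end), and
  - a shift item [B → β . c γ] (dot before a terminal).

Augment with E' → E and build the canonical LR(0) collection (I0 = CLOSURE({[E' → . E]}), then GOTO on every symbol after a dot until no new states appear). It has 17 states:
  I0: { [E → . ) d E], [E → . X A], [E → . x A x], [E' → . E], [X → . )], [X → . y] }  — shift
  I1: { [E → ) . d E], [X → ) .] }  — shift, reduce
  I2: { [E' → E .] }  — accept
  I3: { [A → . S d E], [A → . c], [E → . ) d E], [E → . X A], [E → . x A x], [E → X . A], [S → . E A], [X → . )], [X → . y] }  — shift
  I4: { [A → . S d E], [A → . c], [E → . ) d E], [E → . X A], [E → . x A x], [E → x . A x], [S → . E A], [X → . )], [X → . y] }  — shift
  I5: { [X → y .] }  — reduce
  I6: { [E → x A . x] }  — shift
  I7: { [A → . S d E], [A → . c], [E → . ) d E], [E → . X A], [E → . x A x], [S → . E A], [S → E . A], [X → . )], [X → . y] }  — shift
  I8: { [A → S . d E] }  — shift
  I9: { [A → c .] }  — reduce
  I10: { [A → S d . E], [E → . ) d E], [E → . X A], [E → . x A x], [X → . )], [X → . y] }  — shift
  I11: { [A → S d E .] }  — reduce
  I12: { [S → E A .] }  — reduce
  I13: { [E → x A x .] }  — reduce
  I14: { [E → X A .] }  — reduce
  I15: { [E → ) d . E], [E → . ) d E], [E → . X A], [E → . x A x], [X → . )], [X → . y] }  — shift
  I16: { [E → ) d E .] }  — reduce

I1 contains reduce item [X → ) .] and shift item [E → ) . d E] — shift-reduce conflict.

Answer: Yes — I1: [X → ) .] vs [E → ) . d E]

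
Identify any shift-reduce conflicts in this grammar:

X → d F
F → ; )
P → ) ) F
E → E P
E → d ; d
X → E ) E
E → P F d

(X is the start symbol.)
Augment with X' → X and build the canonical LR(0) collection (I0 = CLOSURE({[X' → . X]}), then GOTO on every symbol after a dot until no new states appear). It has 21 states:
  I0: { [E → . E P], [E → . P F d], [E → . d ; d], [P → . ) ) F], [X → . E ) E], [X → . d F], [X' → . X] }  — shift
  I1: { [P → ) . ) F] }  — shift
  I2: { [E → E . P], [P → . ) ) F], [X → E . ) E] }  — shift
  I3: { [E → P . F d], [F → . ; )] }  — shift
  I4: { [X' → X .] }  — accept
  I5: { [E → d . ; d], [F → . ; )], [X → d . F] }  — shift
  I6: { [E → d ; . d], [F → ; . )] }  — shift
  I7: { [X → d F .] }  — reduce
  I8: { [F → ; ) .] }  — reduce
  I9: { [E → d ; d .] }  — reduce
  I10: { [F → ; . )] }  — shift
  I11: { [E → P F . d] }  — shift
  I12: { [E → P F d .] }  — reduce
  I13: { [E → . E P], [E → . P F d], [E → . d ; d], [P → ) . ) F], [P → . ) ) F], [X → E ) . E] }  — shift
  I14: { [E → E P .] }  — reduce
  I15: { [F → . ; )], [P → ) ) . F], [P → ) . ) F] }  — shift
  I16: { [E → E . P], [P → . ) ) F], [X → E ) E .] }  — shift, reduce
  I17: { [E → d . ; d] }  — shift
  I18: { [E → d ; . d] }  — shift
  I19: { [F → . ; )], [P → ) ) . F] }  — shift
  I20: { [P → ) ) F .] }  — reduce

I16 contains reduce item [X → E ) E .] and shift item [P → . ) ) F] — shift-reduce conflict.

Answer: Yes — I16: [X → E ) E .] vs [P → . ) ) F]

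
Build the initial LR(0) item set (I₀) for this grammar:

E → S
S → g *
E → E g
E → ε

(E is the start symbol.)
First, augment the grammar with E' → E
I₀ = CLOSURE({ [E' → . E] }):
  [E' → . E] has the dot before E: add [E → . S], [E → . E g], [E → .]
  [E → . S] has the dot before S: add [S → . g *]
No further items can be added.

I₀ = { [E → . E g], [E → . S], [E → .], [E' → . E], [S → . g *] }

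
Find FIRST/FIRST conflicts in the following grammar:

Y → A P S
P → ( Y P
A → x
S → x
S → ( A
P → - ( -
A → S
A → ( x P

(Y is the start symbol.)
A FIRST/FIRST conflict occurs when two productions N → α and N → β for the same non-terminal have FIRST(α) ∩ FIRST(β) ≠ ∅ (with ε ∈ FIRST of a nullable right-hand side, so two nullable alternatives also conflict).

FIRST sets of the non-terminals at (or reachable through a nullable prefix from) the front of some alternative:
  FIRST(S) = { '(', 'x' }

Productions for P:
  P → ( Y P: FIRST = { '(' }
  P → - ( -: FIRST = { '-' }
Productions for A:
  A → x: FIRST = { 'x' }
  A → S: FIRST = { '(', 'x' }
  A → ( x P: FIRST = { '(' }
Productions for S:
  S → x: FIRST = { 'x' }
  S → ( A: FIRST = { '(' }
Y has only one production, so no FIRST/FIRST conflict is possible there.

Conflict for A: A → x and A → S
  Overlap: { 'x' }
Conflict for A: A → S and A → ( x P
  Overlap: { '(' }

Answer: Yes. A → x / A → S on { 'x' }; A → S / A → '(' x P on { '(' }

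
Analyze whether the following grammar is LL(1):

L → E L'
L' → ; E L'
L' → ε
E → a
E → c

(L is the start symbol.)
A grammar is LL(1) if for each non-terminal N with multiple productions, the predict sets of those productions are pairwise disjoint, where PREDICT(N → α) = (FIRST(α) \ {ε}) ∪ (FOLLOW(N) if α ⇒* ε).

Relevant sets:
  FOLLOW(L') = { $ }

For L':
  PREDICT(L' → ';' E L') = { ';' }
  PREDICT(L' → ε) = { $ }
For E:
  PREDICT(E → a) = { 'a' }
  PREDICT(E → c) = { 'c' }
L has a single production, so nothing to check there.

All predict sets are disjoint. The grammar IS LL(1).

Answer: Yes, the grammar is LL(1).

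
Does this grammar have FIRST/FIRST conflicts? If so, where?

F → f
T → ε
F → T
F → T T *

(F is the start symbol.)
No FIRST/FIRST conflicts.

A FIRST/FIRST conflict occurs when two productions N → α and N → β for the same non-terminal have FIRST(α) ∩ FIRST(β) ≠ ∅ (with ε ∈ FIRST of a nullable right-hand side, so two nullable alternatives also conflict).

FIRST sets of the non-terminals at (or reachable through a nullable prefix from) the front of some alternative:
  FIRST(T) = { ε }

Productions for F:
  F → f: FIRST = { 'f' }
  F → T: FIRST = { ε }
  F → T T *: FIRST = { '*' }
T has only one production, so no FIRST/FIRST conflict is possible there.

All alternatives of each non-terminal have pairwise disjoint FIRST sets.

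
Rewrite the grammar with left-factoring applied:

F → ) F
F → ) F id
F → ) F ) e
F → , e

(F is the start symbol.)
F → ) F F'
F' → ε
F' → id
F' → ) e
F → , e

Left-factoring transforms A → αβ₁ | αβ₂ into A → αA' and A' → β₁ | β₂
(α is the longest common prefix among the alternatives). Repeat until
no nonterminal has two alternatives with a common prefix.

Round 1: F has alternatives sharing prefix ') F'. Introduce F': F → ) F F'
  Add: F' → ε
  Add: F' → id
  Add: F' → ) e

No remaining common prefixes — done.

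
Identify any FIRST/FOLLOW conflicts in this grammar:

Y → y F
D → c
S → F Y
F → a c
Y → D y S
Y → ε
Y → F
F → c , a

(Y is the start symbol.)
A FIRST/FOLLOW conflict occurs when a non-terminal N has a nullable alternative N → β (β ⇒* ε) and another alternative N → α with FIRST(α) ∩ FOLLOW(N) ≠ ∅: on such a lookahead the parser cannot decide between expanding α and letting N vanish via β.

Nullable non-terminals: Y.
FIRST sets used below: FIRST(D) = { 'c' }, FIRST(F) = { 'a', 'c' }

Y: nullable alternative(s) Y → ε; FOLLOW(Y) = { $ }
  Y → y F: FIRST \ {ε} = { 'y' } — disjoint from FOLLOW(Y)
  Y → D y S: FIRST \ {ε} = { 'c' } — disjoint from FOLLOW(Y)
  Y → ε: FIRST \ {ε} = { } — this is the only nullable alternative, skip
  Y → F: FIRST \ {ε} = { 'a', 'c' } — disjoint from FOLLOW(Y)

D, F, S have no nullable alternative, so no FIRST/FOLLOW check is needed there.

No FIRST/FOLLOW conflicts found.

Answer: No FIRST/FOLLOW conflicts.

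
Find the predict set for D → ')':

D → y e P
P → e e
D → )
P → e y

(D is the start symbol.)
{ ')' }

PREDICT(D → ')') = (FIRST(RHS) \ {ε}) ∪ (FOLLOW(D) if ε ∈ FIRST(RHS), i.e. RHS ⇒* ε)
FIRST(')') = { ')' }
ε ∉ FIRST(')'), so FOLLOW(D) is not added.
PREDICT(D → ')') = { ')' }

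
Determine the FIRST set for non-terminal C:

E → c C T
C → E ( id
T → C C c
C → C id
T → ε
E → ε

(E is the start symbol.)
{ '(', 'c' }

To compute FIRST(C), examine every production with C on the left-hand side, reading each right-hand side left to right until a non-nullable symbol is reached.

FIRST sets of the other non-terminals involved (by the same procedure, iterated to a fixed point):
  FIRST(E) = { 'c', ε }

From C → E ( id:
  - E is a non-terminal: add FIRST(E) \ {ε} = { 'c' }
    E is nullable, so continue to the next symbol
  - '(' is a terminal: add '(' and stop
From C → C id:
  - C is the symbol being defined: contributes nothing new
    C is not nullable, so stop

Collecting: FIRST(C) = { '(', 'c' }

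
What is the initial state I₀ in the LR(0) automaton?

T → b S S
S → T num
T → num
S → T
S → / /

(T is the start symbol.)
{ [T → . b S S], [T → . num], [T' → . T] }

First, augment the grammar with T' → T
I₀ = CLOSURE({ [T' → . T] }):
  [T' → . T] has the dot before T: add [T → . b S S], [T → . num]
No further items can be added.

I₀ = { [T → . b S S], [T → . num], [T' → . T] }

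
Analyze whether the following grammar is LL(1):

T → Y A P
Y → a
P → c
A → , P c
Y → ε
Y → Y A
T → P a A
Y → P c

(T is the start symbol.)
No. Predict set conflict for T: { 'c' }

A grammar is LL(1) if for each non-terminal N with multiple productions, the predict sets of those productions are pairwise disjoint, where PREDICT(N → α) = (FIRST(α) \ {ε}) ∪ (FOLLOW(N) if α ⇒* ε).

Relevant sets:
  FIRST(Y) = { ',', 'a', 'c', ε }
  FIRST(A) = { ',' }
  FIRST(P) = { 'c' }
  FOLLOW(Y) = { ',' }

For T:
  PREDICT(T → Y A P) = { ',', 'a', 'c' }
  PREDICT(T → P a A) = { 'c' }
For Y:
  PREDICT(Y → a) = { 'a' }
  PREDICT(Y → ε) = { ',' }
  PREDICT(Y → Y A) = { ',', 'a', 'c' }
  PREDICT(Y → P c) = { 'c' }
P, A have a single production, so nothing to check there.

Conflict found: Predict set conflict for T: { 'c' }
The grammar is NOT LL(1).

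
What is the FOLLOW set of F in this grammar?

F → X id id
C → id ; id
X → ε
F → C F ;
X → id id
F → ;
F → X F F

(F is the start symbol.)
{ $, ';', 'id' }

To compute FOLLOW(F), find every occurrence of F on a right-hand side N → α F β: add FIRST(β) \ {ε}, and if β is empty or nullable also add FOLLOW(N). Iterate to a fixed point.

F is the start symbol, so $ ∈ FOLLOW(F).
In F → C F ;: F is followed by ';', add FIRST(';') \ {ε} = { ';' }
In F → X F F: F is followed by F, add FIRST(F) \ {ε} = { ';', 'id' }
In F → X F F: F is at the end; this adds FOLLOW(F) to itself — nothing new

Taking the union: FOLLOW(F) = { $, ';', 'id' }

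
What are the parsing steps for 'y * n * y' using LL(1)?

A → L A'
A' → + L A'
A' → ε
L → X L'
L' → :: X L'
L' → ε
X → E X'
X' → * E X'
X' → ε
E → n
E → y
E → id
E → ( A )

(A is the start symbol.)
LL(1) parsing maintains a stack (initially the start symbol over $) and the input. At each step: if the stack top is a terminal, match it against the current input token; if it is a non-terminal N, replace it with the RHS of M[N, lookahead] (the unique production whose predict set contains the lookahead).

Stack is shown with the top on the left.

Stack           Input        Action
-----------------------------------
A $             y * n * y $  output A → L A'
L A' $          y * n * y $  output L → X L'
X L' A' $       y * n * y $  output X → E X'
E X' L' A' $    y * n * y $  output E → y
y X' L' A' $    y * n * y $  match 'y'
X' L' A' $      * n * y $    output X' → * E X'
* E X' L' A' $  * n * y $    match '*'
E X' L' A' $    n * y $      output E → n
n X' L' A' $    n * y $      match 'n'
X' L' A' $      * y $        output X' → * E X'
* E X' L' A' $  * y $        match '*'
E X' L' A' $    y $          output E → y
y X' L' A' $    y $          match 'y'
X' L' A' $      $            output X' → ε
L' A' $         $            output L' → ε
A' $            $            output A' → ε
$               $            accept

The string is accepted.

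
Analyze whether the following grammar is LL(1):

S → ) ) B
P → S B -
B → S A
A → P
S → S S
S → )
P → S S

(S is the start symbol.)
No. Predict set conflict for S: { ')' }

A grammar is LL(1) if for each non-terminal N with multiple productions, the predict sets of those productions are pairwise disjoint, where PREDICT(N → α) = (FIRST(α) \ {ε}) ∪ (FOLLOW(N) if α ⇒* ε).

Relevant sets:
  FIRST(S) = { ')' }

For S:
  PREDICT(S → ')' ')' B) = { ')' }
  PREDICT(S → S S) = { ')' }
  PREDICT(S → ')') = { ')' }
For P:
  PREDICT(P → S B '-') = { ')' }
  PREDICT(P → S S) = { ')' }
B, A have a single production, so nothing to check there.

Conflict found: Predict set conflict for S: { ')' }
The grammar is NOT LL(1).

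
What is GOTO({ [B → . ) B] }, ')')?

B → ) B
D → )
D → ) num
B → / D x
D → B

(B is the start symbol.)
GOTO(I, ')') = CLOSURE({ [A → αX.β] : [A → α.Xβ] ∈ I, X = ')' })

Items with dot before ')', with the dot advanced:
  [B → . ) B] → [B → ) . B]
Closure of the advanced items:
  [B → ) . B] has the dot before B: add [B → . ) B], [B → . / D x]

GOTO = { [B → ) . B], [B → . ) B], [B → . / D x] }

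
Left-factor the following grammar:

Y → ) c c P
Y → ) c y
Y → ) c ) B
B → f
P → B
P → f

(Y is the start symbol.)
Left-factoring transforms A → αβ₁ | αβ₂ into A → αA' and A' → β₁ | β₂
(α is the longest common prefix among the alternatives). Repeat until
no nonterminal has two alternatives with a common prefix.

Round 1: Y has alternatives sharing prefix ') c'. Introduce Y': Y → ) c Y'
  Add: Y' → c P
  Add: Y' → y
  Add: Y' → ) B

No remaining common prefixes — done.

Resulting grammar:
Y → ) c Y'
Y' → c P
Y' → y
Y' → ) B
B → f
P → B
P → f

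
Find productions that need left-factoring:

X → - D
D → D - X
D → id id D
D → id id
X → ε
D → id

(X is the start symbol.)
Left-factoring is needed when two productions for the same non-terminal
share a common prefix on the right-hand side.

Productions for X:
  X → - D
  X → ε
Productions for D:
  D → D - X
  D → id id D
  D → id id
  D → id

Found common prefix 'id' in productions for D

Answer: Yes, D has productions with common prefix 'id'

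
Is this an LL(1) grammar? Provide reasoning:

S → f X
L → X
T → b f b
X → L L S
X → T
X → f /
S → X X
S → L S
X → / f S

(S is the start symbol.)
No. Predict set conflict for S: { 'f' }

Relevant sets:
  FIRST(X) = { '/', 'b', 'f' }
  FIRST(L) = { '/', 'b', 'f' }
  FIRST(T) = { 'b' }

For S:
  PREDICT(S → f X) = { 'f' }
  PREDICT(S → X X) = { '/', 'b', 'f' }
  PREDICT(S → L S) = { '/', 'b', 'f' }
For X:
  PREDICT(X → L L S) = { '/', 'b', 'f' }
  PREDICT(X → T) = { 'b' }
  PREDICT(X → f '/') = { 'f' }
  PREDICT(X → '/' f S) = { '/' }
L, T have a single production, so nothing to check there.

Conflict found: Predict set conflict for S: { 'f' }
The grammar is NOT LL(1).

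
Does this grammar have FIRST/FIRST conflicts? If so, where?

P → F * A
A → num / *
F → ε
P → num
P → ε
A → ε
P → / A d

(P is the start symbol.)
FIRST sets of the non-terminals at (or reachable through a nullable prefix from) the front of some alternative:
  FIRST(F) = { ε }

Productions for P:
  P → F * A: FIRST = { '*' }
  P → num: FIRST = { 'num' }
  P → ε: FIRST = { ε }
  P → / A d: FIRST = { '/' }
Productions for A:
  A → num / *: FIRST = { 'num' }
  A → ε: FIRST = { ε }
F has only one production, so no FIRST/FIRST conflict is possible there.

All alternatives of each non-terminal have pairwise disjoint FIRST sets.

Answer: No FIRST/FIRST conflicts.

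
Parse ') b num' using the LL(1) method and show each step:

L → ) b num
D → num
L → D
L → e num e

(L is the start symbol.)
LL(1) parsing maintains a stack (initially the start symbol over $) and the input. At each step: if the stack top is a terminal, match it against the current input token; if it is a non-terminal N, replace it with the RHS of M[N, lookahead] (the unique production whose predict set contains the lookahead).

Stack is shown with the top on the left.

Stack      Input      Action
----------------------------
L $        ) b num $  output L → ) b num
) b num $  ) b num $  match ')'
b num $    b num $    match 'b'
num $      num $      match 'num'
$          $          accept

The string is accepted.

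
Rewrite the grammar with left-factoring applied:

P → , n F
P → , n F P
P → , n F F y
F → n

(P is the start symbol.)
P → , n F P'
P' → ε
P' → P
P' → F y
F → n

Left-factoring transforms A → αβ₁ | αβ₂ into A → αA' and A' → β₁ | β₂
(α is the longest common prefix among the alternatives). Repeat until
no nonterminal has two alternatives with a common prefix.

Round 1: P has alternatives sharing prefix ', n F'. Introduce P': P → , n F P'
  Add: P' → ε
  Add: P' → P
  Add: P' → F y

No remaining common prefixes — done.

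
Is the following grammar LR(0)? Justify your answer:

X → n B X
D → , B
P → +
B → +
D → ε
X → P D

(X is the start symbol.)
No. Shift-reduce conflict between [D → .] and [D → . , B]

A grammar is LR(0) if no state in the canonical LR(0) collection has:
  - both a shift item (dot before a terminal) and a complete item (shift-reduce conflict), or
  - two or more complete items (reduce-reduce conflict; the accept item [X' → X .] counts as a complete item here).

Augment with X' → X and build the canonical LR(0) collection (I0 = CLOSURE({[X' → . X]}), then GOTO on every symbol after a dot until no new states appear). It has 11 states:
  I0: { [P → . +], [X → . P D], [X → . n B X], [X' → . X] }  — shift
  I1: { [P → + .] }  — reduce
  I2: { [D → . , B], [D → .], [X → P . D] }  — shift, reduce
  I3: { [X' → X .] }  — accept
  I4: { [B → . +], [X → n . B X] }  — shift
  I5: { [B → + .] }  — reduce
  I6: { [P → . +], [X → . P D], [X → . n B X], [X → n B . X] }  — shift
  I7: { [X → n B X .] }  — reduce
  I8: { [B → . +], [D → , . B] }  — shift
  I9: { [X → P D .] }  — reduce
  I10: { [D → , B .] }  — reduce

Conflict in state I2:
  Shift-reduce conflict between [D → .] and [D → . , B]
So the grammar is NOT LR(0).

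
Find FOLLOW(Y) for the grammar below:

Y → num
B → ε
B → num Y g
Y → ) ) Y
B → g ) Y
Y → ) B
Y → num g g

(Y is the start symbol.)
To compute FOLLOW(Y), find every occurrence of Y on a right-hand side N → α Y β: add FIRST(β) \ {ε}, and if β is empty or nullable also add FOLLOW(N). Iterate to a fixed point.

Y is the start symbol, so $ ∈ FOLLOW(Y).
In B → num Y g: Y is followed by g, add FIRST(g) \ {ε} = { 'g' }
In Y → ) ) Y: Y is at the end; this adds FOLLOW(Y) to itself — nothing new
In B → g ) Y: Y is at the end, add FOLLOW(B)

The FOLLOW sets referred to above (computed the same way, to a fixed point):
  FOLLOW(B) = { $, 'g' }

Taking the union: FOLLOW(Y) = { $, 'g' }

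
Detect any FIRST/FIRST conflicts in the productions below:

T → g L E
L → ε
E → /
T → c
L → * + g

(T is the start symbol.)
No FIRST/FIRST conflicts.

A FIRST/FIRST conflict occurs when two productions N → α and N → β for the same non-terminal have FIRST(α) ∩ FIRST(β) ≠ ∅ (with ε ∈ FIRST of a nullable right-hand side, so two nullable alternatives also conflict).

Productions for T:
  T → g L E: FIRST = { 'g' }
  T → c: FIRST = { 'c' }
Productions for L:
  L → ε: FIRST = { ε }
  L → * + g: FIRST = { '*' }
E has only one production, so no FIRST/FIRST conflict is possible there.

All alternatives of each non-terminal have pairwise disjoint FIRST sets.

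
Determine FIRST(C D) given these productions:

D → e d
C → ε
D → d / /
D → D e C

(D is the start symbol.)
{ 'd', 'e' }

FIRST sets of the non-terminals involved (from the grammar, by fixed-point iteration):
  FIRST(C) = { ε }
  FIRST(D) = { 'd', 'e' }

To compute FIRST(C D), process the symbols left to right:
Symbol C is a non-terminal. Add FIRST(C) \ {ε} = { }
C is nullable (ε ∈ FIRST(C)), continue to the next symbol.
Symbol D is a non-terminal. Add FIRST(D) \ {ε} = { 'd', 'e' }
D is not nullable (ε ∉ FIRST(D)), so stop here.
FIRST(C D) = { 'd', 'e' }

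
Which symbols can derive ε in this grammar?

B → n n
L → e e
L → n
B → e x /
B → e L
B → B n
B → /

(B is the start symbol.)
None

There are no ε-productions, so no non-terminal can derive ε.
No non-terminals are nullable.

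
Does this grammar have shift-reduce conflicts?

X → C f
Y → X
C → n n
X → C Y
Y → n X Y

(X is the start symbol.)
Yes — I10: [C → n n .] vs [C → n . n]

A shift-reduce conflict occurs when an LR(0) state has both:
  - a complete (reduce) item [A → α .] (dot at the end), and
  - a shift item [B → β . c γ] (dot before a terminal).

Augment with X' → X and build the canonical LR(0) collection (I0 = CLOSURE({[X' → . X]}), then GOTO on every symbol after a dot until no new states appear). It has 12 states:
  I0: { [C → . n n], [X → . C Y], [X → . C f], [X' → . X] }  — shift
  I1: { [C → . n n], [X → . C Y], [X → . C f], [X → C . Y], [X → C . f], [Y → . X], [Y → . n X Y] }  — shift
  I2: { [X' → X .] }  — accept
  I3: { [C → n . n] }  — shift
  I4: { [C → n n .] }  — reduce
  I5: { [Y → X .] }  — reduce
  I6: { [X → C Y .] }  — reduce
  I7: { [X → C f .] }  — reduce
  I8: { [C → . n n], [C → n . n], [X → . C Y], [X → . C f], [Y → n . X Y] }  — shift
  I9: { [C → . n n], [X → . C Y], [X → . C f], [Y → . X], [Y → . n X Y], [Y → n X . Y] }  — shift
  I10: { [C → n . n], [C → n n .] }  — shift, reduce
  I11: { [Y → n X Y .] }  — reduce

I10 contains reduce item [C → n n .] and shift item [C → n . n] — shift-reduce conflict.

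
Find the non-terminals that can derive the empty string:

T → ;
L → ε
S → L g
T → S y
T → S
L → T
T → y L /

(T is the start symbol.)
{ 'L' }

A non-terminal is nullable if it can derive ε (the empty string): either it has an ε-production, or it has a production whose right-hand side consists entirely of nullable non-terminals.

ε-productions: L → ε
So L is immediately nullable.
No further non-terminal can be added: every production for the remaining non-terminals contains a terminal or a non-nullable non-terminal.
Nullable = { 'L' }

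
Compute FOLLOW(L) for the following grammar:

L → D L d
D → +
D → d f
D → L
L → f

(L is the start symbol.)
{ $, '+', 'd', 'f' }

To compute FOLLOW(L), find every occurrence of L on a right-hand side N → α L β: add FIRST(β) \ {ε}, and if β is empty or nullable also add FOLLOW(N). Iterate to a fixed point.

L is the start symbol, so $ ∈ FOLLOW(L).
In L → D L d: L is followed by d, add FIRST(d) \ {ε} = { 'd' }
In D → L: L is at the end, add FOLLOW(D)

The FOLLOW sets referred to above (computed the same way, to a fixed point):
  FOLLOW(D) = { '+', 'd', 'f' }

Taking the union: FOLLOW(L) = { $, '+', 'd', 'f' }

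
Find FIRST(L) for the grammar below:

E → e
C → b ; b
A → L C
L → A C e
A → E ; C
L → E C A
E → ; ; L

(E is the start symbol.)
{ ';', 'e' }

FIRST sets of the other non-terminals involved (by the same procedure, iterated to a fixed point):
  FIRST(A) = { ';', 'e' }
  FIRST(E) = { ';', 'e' }

From L → A C e:
  - A is a non-terminal: add FIRST(A) \ {ε} = { ';', 'e' }
    A is not nullable, so stop
From L → E C A:
  - E is a non-terminal: add FIRST(E) \ {ε} = { ';', 'e' }
    E is not nullable, so stop

Collecting: FIRST(L) = { ';', 'e' }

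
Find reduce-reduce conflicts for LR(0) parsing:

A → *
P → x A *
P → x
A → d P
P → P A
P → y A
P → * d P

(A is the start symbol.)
A reduce-reduce conflict occurs when an LR(0) state has two complete items [A → α .] and [B → β .] — both call for a reduction, and with no lookahead the parser cannot choose between them.

Augment with A' → A and build the canonical LR(0) collection (I0 = CLOSURE({[A' → . A]}), then GOTO on every symbol after a dot until no new states appear). It has 14 states:
  I0: { [A → . *], [A → . d P], [A' → . A] }  — shift
  I1: { [A → * .] }  — reduce
  I2: { [A' → A .] }  — accept
  I3: { [A → d . P], [P → . * d P], [P → . P A], [P → . x A *], [P → . x], [P → . y A] }  — shift
  I4: { [P → * . d P] }  — shift
  I5: { [A → . *], [A → . d P], [A → d P .], [P → P . A] }  — shift, reduce
  I6: { [A → . *], [A → . d P], [P → x . A *], [P → x .] }  — shift, reduce
  I7: { [A → . *], [A → . d P], [P → y . A] }  — shift
  I8: { [P → y A .] }  — reduce
  I9: { [P → x A . *] }  — shift
  I10: { [P → x A * .] }  — reduce
  I11: { [P → P A .] }  — reduce
  I12: { [P → * d . P], [P → . * d P], [P → . P A], [P → . x A *], [P → . x], [P → . y A] }  — shift
  I13: { [A → . *], [A → . d P], [P → * d P .], [P → P . A] }  — shift, reduce

No state contains more than one complete item.

Answer: No reduce-reduce conflicts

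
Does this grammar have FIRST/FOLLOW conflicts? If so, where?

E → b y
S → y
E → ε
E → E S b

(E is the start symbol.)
Yes. E → E S b with FOLLOW(E) on { 'y' }

A FIRST/FOLLOW conflict occurs when a non-terminal N has a nullable alternative N → β (β ⇒* ε) and another alternative N → α with FIRST(α) ∩ FOLLOW(N) ≠ ∅: on such a lookahead the parser cannot decide between expanding α and letting N vanish via β.

Nullable non-terminals: E.
FIRST sets used below: FIRST(E) = { 'b', 'y', ε }, FIRST(S) = { 'y' }

E: nullable alternative(s) E → ε; FOLLOW(E) = { $, 'y' }
  E → b y: FIRST \ {ε} = { 'b' } — disjoint from FOLLOW(E)
  E → ε: FIRST \ {ε} = { } — this is the only nullable alternative, skip
  E → E S b: FIRST \ {ε} = { 'b', 'y' } — overlaps FOLLOW(E) on { 'y' }: CONFLICT

S has no nullable alternative, so no FIRST/FOLLOW check is needed there.

So the grammar has 1 FIRST/FOLLOW conflict (marked CONFLICT above).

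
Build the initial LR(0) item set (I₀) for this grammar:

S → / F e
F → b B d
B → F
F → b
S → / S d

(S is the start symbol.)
First, augment the grammar with S' → S
I₀ = CLOSURE({ [S' → . S] }):
  [S' → . S] has the dot before S: add [S → . / F e], [S → . / S d]
No further items can be added.

I₀ = { [S → . / F e], [S → . / S d], [S' → . S] }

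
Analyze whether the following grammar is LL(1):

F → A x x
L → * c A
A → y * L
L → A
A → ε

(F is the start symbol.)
A grammar is LL(1) if for each non-terminal N with multiple productions, the predict sets of those productions are pairwise disjoint, where PREDICT(N → α) = (FIRST(α) \ {ε}) ∪ (FOLLOW(N) if α ⇒* ε).

Relevant sets:
  FIRST(A) = { 'y', ε }
  FOLLOW(L) = { 'x' }
  FOLLOW(A) = { 'x' }

For L:
  PREDICT(L → '*' c A) = { '*' }
  PREDICT(L → A) = { 'x', 'y' }
For A:
  PREDICT(A → y '*' L) = { 'y' }
  PREDICT(A → ε) = { 'x' }
F has a single production, so nothing to check there.

All predict sets are disjoint. The grammar IS LL(1).

Answer: Yes, the grammar is LL(1).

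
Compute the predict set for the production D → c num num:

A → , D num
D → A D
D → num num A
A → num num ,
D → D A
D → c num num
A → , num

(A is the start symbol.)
PREDICT(D → c num num) = (FIRST(RHS) \ {ε}) ∪ (FOLLOW(D) if ε ∈ FIRST(RHS), i.e. RHS ⇒* ε)
FIRST(c num num) = { 'c' }
ε ∉ FIRST(c num num), so FOLLOW(D) is not added.
PREDICT(D → c num num) = { 'c' }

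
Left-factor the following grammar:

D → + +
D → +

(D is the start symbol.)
D → + D'
D' → +
D' → ε

Left-factoring transforms A → αβ₁ | αβ₂ into A → αA' and A' → β₁ | β₂
(α is the longest common prefix among the alternatives). Repeat until
no nonterminal has two alternatives with a common prefix.

Round 1: D has alternatives sharing prefix '+'. Introduce D': D → + D'
  Add: D' → +
  Add: D' → ε

No remaining common prefixes — done.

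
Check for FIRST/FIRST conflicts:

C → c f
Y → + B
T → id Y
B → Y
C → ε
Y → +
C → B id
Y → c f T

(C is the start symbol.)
Yes. C → c f / C → B id on { 'c' }; Y → '+' B / Y → '+' on { '+' }

A FIRST/FIRST conflict occurs when two productions N → α and N → β for the same non-terminal have FIRST(α) ∩ FIRST(β) ≠ ∅ (with ε ∈ FIRST of a nullable right-hand side, so two nullable alternatives also conflict).

FIRST sets of the non-terminals at (or reachable through a nullable prefix from) the front of some alternative:
  FIRST(B) = { '+', 'c' }

Productions for C:
  C → c f: FIRST = { 'c' }
  C → ε: FIRST = { ε }
  C → B id: FIRST = { '+', 'c' }
Productions for Y:
  Y → + B: FIRST = { '+' }
  Y → +: FIRST = { '+' }
  Y → c f T: FIRST = { 'c' }
T, B have only one production, so no FIRST/FIRST conflict is possible there.

Conflict for C: C → c f and C → B id
  Overlap: { 'c' }
Conflict for Y: Y → + B and Y → +
  Overlap: { '+' }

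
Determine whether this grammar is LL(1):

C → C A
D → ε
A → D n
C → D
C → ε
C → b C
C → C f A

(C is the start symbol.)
A grammar is LL(1) if for each non-terminal N with multiple productions, the predict sets of those productions are pairwise disjoint, where PREDICT(N → α) = (FIRST(α) \ {ε}) ∪ (FOLLOW(N) if α ⇒* ε).

Relevant sets:
  FIRST(C) = { 'b', 'f', 'n', ε }
  FIRST(A) = { 'n' }
  FIRST(D) = { ε }
  FOLLOW(C) = { $, 'f', 'n' }

For C:
  PREDICT(C → C A) = { 'b', 'f', 'n' }
  PREDICT(C → D) = { $, 'f', 'n' }
  PREDICT(C → ε) = { $, 'f', 'n' }
  PREDICT(C → b C) = { 'b' }
  PREDICT(C → C f A) = { 'b', 'f', 'n' }
D, A have a single production, so nothing to check there.

Conflict found: Predict set conflict for C: { 'f', 'n' }
The grammar is NOT LL(1).

Answer: No. Predict set conflict for C: { 'f', 'n' }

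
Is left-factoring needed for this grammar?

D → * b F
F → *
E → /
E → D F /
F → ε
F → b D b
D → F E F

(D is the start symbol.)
Left-factoring is needed when two productions for the same non-terminal
share a common prefix on the right-hand side.

Productions for D:
  D → * b F
  D → F E F
Productions for F:
  F → *
  F → ε
  F → b D b
Productions for E:
  E → /
  E → D F /

No common prefixes found.

Answer: No, left-factoring is not needed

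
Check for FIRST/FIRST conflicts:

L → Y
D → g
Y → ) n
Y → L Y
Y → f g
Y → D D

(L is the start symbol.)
Yes. Y → ')' n / Y → L Y on { ')' }; Y → L Y / Y → f g on { 'f' }; Y → L Y / Y → D D on { 'g' }

A FIRST/FIRST conflict occurs when two productions N → α and N → β for the same non-terminal have FIRST(α) ∩ FIRST(β) ≠ ∅ (with ε ∈ FIRST of a nullable right-hand side, so two nullable alternatives also conflict).

FIRST sets of the non-terminals at (or reachable through a nullable prefix from) the front of some alternative:
  FIRST(L) = { ')', 'f', 'g' }
  FIRST(D) = { 'g' }

Productions for Y:
  Y → ) n: FIRST = { ')' }
  Y → L Y: FIRST = { ')', 'f', 'g' }
  Y → f g: FIRST = { 'f' }
  Y → D D: FIRST = { 'g' }
L, D have only one production, so no FIRST/FIRST conflict is possible there.

Conflict for Y: Y → ) n and Y → L Y
  Overlap: { ')' }
Conflict for Y: Y → L Y and Y → f g
  Overlap: { 'f' }
Conflict for Y: Y → L Y and Y → D D
  Overlap: { 'g' }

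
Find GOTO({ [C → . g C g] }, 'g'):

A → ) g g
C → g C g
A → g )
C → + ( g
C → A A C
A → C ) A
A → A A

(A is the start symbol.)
{ [A → . ) g g], [A → . A A], [A → . C ) A], [A → . g )], [C → . + ( g], [C → . A A C], [C → . g C g], [C → g . C g] }

GOTO(I, 'g') = CLOSURE({ [A → αX.β] : [A → α.Xβ] ∈ I, X = 'g' })

Items with dot before 'g', with the dot advanced:
  [C → . g C g] → [C → g . C g]
Closure of the advanced items:
  [C → g . C g] has the dot before C: add [C → . g C g], [C → . + ( g], [C → . A A C]
  [C → . A A C] has the dot before A: add [A → . ) g g], [A → . g )], [A → . C ) A], [A → . A A]

GOTO = { [A → . ) g g], [A → . A A], [A → . C ) A], [A → . g )], [C → . + ( g], [C → . A A C], [C → . g C g], [C → g . C g] }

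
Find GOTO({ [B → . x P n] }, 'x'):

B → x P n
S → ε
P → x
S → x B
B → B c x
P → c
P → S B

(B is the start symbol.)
{ [B → x . P n], [P → . S B], [P → . c], [P → . x], [S → . x B], [S → .] }

GOTO(I, 'x') = CLOSURE({ [A → αX.β] : [A → α.Xβ] ∈ I, X = 'x' })

Items with dot before 'x', with the dot advanced:
  [B → . x P n] → [B → x . P n]
Closure of the advanced items:
  [B → x . P n] has the dot before P: add [P → . x], [P → . c], [P → . S B]
  [P → . S B] has the dot before S: add [S → .], [S → . x B]

GOTO = { [B → x . P n], [P → . S B], [P → . c], [P → . x], [S → . x B], [S → .] }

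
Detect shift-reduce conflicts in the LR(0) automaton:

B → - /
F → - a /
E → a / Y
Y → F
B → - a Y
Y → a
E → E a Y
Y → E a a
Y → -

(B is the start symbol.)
Yes — I5: [Y → - .] vs [F → - . a /]; I9: [Y → a .] vs [E → a . / Y]; I14: [Y → E a a .] vs [E → a . / Y]

Augment with B' → B and build the canonical LR(0) collection (I0 = CLOSURE({[B' → . B]}), then GOTO on every symbol after a dot until no new states appear). It has 17 states:
  I0: { [B → . - /], [B → . - a Y], [B' → . B] }  — shift
  I1: { [B → - . /], [B → - . a Y] }  — shift
  I2: { [B' → B .] }  — accept
  I3: { [B → - / .] }  — reduce
  I4: { [B → - a . Y], [E → . E a Y], [E → . a / Y], [F → . - a /], [Y → . -], [Y → . E a a], [Y → . F], [Y → . a] }  — shift
  I5: { [F → - . a /], [Y → - .] }  — shift, reduce
  I6: { [E → E . a Y], [Y → E . a a] }  — shift
  I7: { [Y → F .] }  — reduce
  I8: { [B → - a Y .] }  — reduce
  I9: { [E → a . / Y], [Y → a .] }  — shift, reduce
  I10: { [E → . E a Y], [E → . a / Y], [E → a / . Y], [F → . - a /], [Y → . -], [Y → . E a a], [Y → . F], [Y → . a] }  — shift
  I11: { [E → a / Y .] }  — reduce
  I12: { [E → . E a Y], [E → . a / Y], [E → E a . Y], [F → . - a /], [Y → . -], [Y → . E a a], [Y → . F], [Y → . a], [Y → E a . a] }  — shift
  I13: { [E → E a Y .] }  — reduce
  I14: { [E → a . / Y], [Y → E a a .], [Y → a .] }  — shift, 2 reduces
  I15: { [F → - a . /] }  — shift
  I16: { [F → - a / .] }  — reduce

I5 contains reduce item [Y → - .] and shift item [F → - . a /] — shift-reduce conflict.
I9 contains reduce item [Y → a .] and shift item [E → a . / Y] — shift-reduce conflict.
I14 contains reduce items [Y → E a a .], [Y → a .] and shift item [E → a . / Y] — shift-reduce conflict.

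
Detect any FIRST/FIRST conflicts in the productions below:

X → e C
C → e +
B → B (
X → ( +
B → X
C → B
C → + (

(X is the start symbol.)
Yes. C → e '+' / C → B on { 'e' }; B → B '(' / B → X on { '(', 'e' }

A FIRST/FIRST conflict occurs when two productions N → α and N → β for the same non-terminal have FIRST(α) ∩ FIRST(β) ≠ ∅ (with ε ∈ FIRST of a nullable right-hand side, so two nullable alternatives also conflict).

FIRST sets of the non-terminals at (or reachable through a nullable prefix from) the front of some alternative:
  FIRST(B) = { '(', 'e' }
  FIRST(X) = { '(', 'e' }

Productions for X:
  X → e C: FIRST = { 'e' }
  X → ( +: FIRST = { '(' }
Productions for C:
  C → e +: FIRST = { 'e' }
  C → B: FIRST = { '(', 'e' }
  C → + (: FIRST = { '+' }
Productions for B:
  B → B (: FIRST = { '(', 'e' }
  B → X: FIRST = { '(', 'e' }

Conflict for C: C → e + and C → B
  Overlap: { 'e' }
Conflict for B: B → B ( and B → X
  Overlap: { '(', 'e' }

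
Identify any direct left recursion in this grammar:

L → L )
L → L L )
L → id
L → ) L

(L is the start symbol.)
Yes, L is left-recursive

L → L ): LEFT RECURSIVE (starts with L)
L → L L ): LEFT RECURSIVE (starts with L)
L → id: starts with id
L → ) L: starts with ')'

The grammar has direct left recursion on: L.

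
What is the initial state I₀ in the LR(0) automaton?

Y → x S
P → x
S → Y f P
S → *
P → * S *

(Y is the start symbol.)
First, augment the grammar with Y' → Y
I₀ = CLOSURE({ [Y' → . Y] }):
  [Y' → . Y] has the dot before Y: add [Y → . x S]
No further items can be added.

I₀ = { [Y → . x S], [Y' → . Y] }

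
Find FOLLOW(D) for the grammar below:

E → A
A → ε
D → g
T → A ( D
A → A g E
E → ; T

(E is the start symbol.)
{ $, '(', 'g' }

To compute FOLLOW(D), find every occurrence of D on a right-hand side N → α D β: add FIRST(β) \ {ε}, and if β is empty or nullable also add FOLLOW(N). Iterate to a fixed point.

In T → A ( D: D is at the end, add FOLLOW(T)

The FOLLOW sets referred to above (computed the same way, to a fixed point):
  FOLLOW(T) = { $, '(', 'g' }

Taking the union: FOLLOW(D) = { $, '(', 'g' }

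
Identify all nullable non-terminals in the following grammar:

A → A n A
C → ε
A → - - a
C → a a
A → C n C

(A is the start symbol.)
{ 'C' }

A non-terminal is nullable if it can derive ε (the empty string): either it has an ε-production, or it has a production whose right-hand side consists entirely of nullable non-terminals.

ε-productions: C → ε
So C is immediately nullable.
No further non-terminal can be added: every production for the remaining non-terminals contains a terminal or a non-nullable non-terminal.
Nullable = { 'C' }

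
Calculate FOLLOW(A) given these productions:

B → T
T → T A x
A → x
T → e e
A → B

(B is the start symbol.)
{ 'x' }

To compute FOLLOW(A), find every occurrence of A on a right-hand side N → α A β: add FIRST(β) \ {ε}, and if β is empty or nullable also add FOLLOW(N). Iterate to a fixed point.

In T → T A x: A is followed by x, add FIRST(x) \ {ε} = { 'x' }

Taking the union: FOLLOW(A) = { 'x' }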